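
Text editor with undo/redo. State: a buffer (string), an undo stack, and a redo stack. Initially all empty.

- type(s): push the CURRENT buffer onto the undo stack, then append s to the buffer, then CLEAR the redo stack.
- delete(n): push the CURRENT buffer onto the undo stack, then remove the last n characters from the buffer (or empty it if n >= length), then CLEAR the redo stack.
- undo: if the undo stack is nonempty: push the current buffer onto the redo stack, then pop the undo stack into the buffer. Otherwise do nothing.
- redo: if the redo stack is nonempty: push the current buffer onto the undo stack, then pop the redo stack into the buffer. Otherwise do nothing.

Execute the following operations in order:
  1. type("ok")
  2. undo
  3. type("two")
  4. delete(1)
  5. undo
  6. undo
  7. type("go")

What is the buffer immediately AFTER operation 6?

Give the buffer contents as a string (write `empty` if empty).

After op 1 (type): buf='ok' undo_depth=1 redo_depth=0
After op 2 (undo): buf='(empty)' undo_depth=0 redo_depth=1
After op 3 (type): buf='two' undo_depth=1 redo_depth=0
After op 4 (delete): buf='tw' undo_depth=2 redo_depth=0
After op 5 (undo): buf='two' undo_depth=1 redo_depth=1
After op 6 (undo): buf='(empty)' undo_depth=0 redo_depth=2

Answer: empty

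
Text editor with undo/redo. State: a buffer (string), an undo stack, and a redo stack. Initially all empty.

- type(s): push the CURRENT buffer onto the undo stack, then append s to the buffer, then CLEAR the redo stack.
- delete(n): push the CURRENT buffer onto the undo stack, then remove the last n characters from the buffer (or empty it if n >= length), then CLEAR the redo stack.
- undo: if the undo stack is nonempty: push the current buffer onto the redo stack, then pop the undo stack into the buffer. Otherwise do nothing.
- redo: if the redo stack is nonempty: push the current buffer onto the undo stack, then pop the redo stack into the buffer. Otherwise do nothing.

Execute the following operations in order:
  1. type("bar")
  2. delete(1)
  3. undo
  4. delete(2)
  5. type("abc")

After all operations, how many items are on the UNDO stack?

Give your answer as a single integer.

After op 1 (type): buf='bar' undo_depth=1 redo_depth=0
After op 2 (delete): buf='ba' undo_depth=2 redo_depth=0
After op 3 (undo): buf='bar' undo_depth=1 redo_depth=1
After op 4 (delete): buf='b' undo_depth=2 redo_depth=0
After op 5 (type): buf='babc' undo_depth=3 redo_depth=0

Answer: 3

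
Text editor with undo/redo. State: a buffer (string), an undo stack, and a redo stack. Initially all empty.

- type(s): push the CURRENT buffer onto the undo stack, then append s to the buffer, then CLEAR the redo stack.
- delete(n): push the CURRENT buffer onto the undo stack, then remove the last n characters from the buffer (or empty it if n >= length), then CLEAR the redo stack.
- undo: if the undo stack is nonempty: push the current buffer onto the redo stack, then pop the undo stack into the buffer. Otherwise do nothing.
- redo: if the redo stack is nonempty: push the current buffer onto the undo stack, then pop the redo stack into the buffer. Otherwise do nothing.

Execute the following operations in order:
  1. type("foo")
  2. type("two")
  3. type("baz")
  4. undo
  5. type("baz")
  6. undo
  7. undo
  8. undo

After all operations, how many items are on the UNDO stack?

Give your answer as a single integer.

Answer: 0

Derivation:
After op 1 (type): buf='foo' undo_depth=1 redo_depth=0
After op 2 (type): buf='footwo' undo_depth=2 redo_depth=0
After op 3 (type): buf='footwobaz' undo_depth=3 redo_depth=0
After op 4 (undo): buf='footwo' undo_depth=2 redo_depth=1
After op 5 (type): buf='footwobaz' undo_depth=3 redo_depth=0
After op 6 (undo): buf='footwo' undo_depth=2 redo_depth=1
After op 7 (undo): buf='foo' undo_depth=1 redo_depth=2
After op 8 (undo): buf='(empty)' undo_depth=0 redo_depth=3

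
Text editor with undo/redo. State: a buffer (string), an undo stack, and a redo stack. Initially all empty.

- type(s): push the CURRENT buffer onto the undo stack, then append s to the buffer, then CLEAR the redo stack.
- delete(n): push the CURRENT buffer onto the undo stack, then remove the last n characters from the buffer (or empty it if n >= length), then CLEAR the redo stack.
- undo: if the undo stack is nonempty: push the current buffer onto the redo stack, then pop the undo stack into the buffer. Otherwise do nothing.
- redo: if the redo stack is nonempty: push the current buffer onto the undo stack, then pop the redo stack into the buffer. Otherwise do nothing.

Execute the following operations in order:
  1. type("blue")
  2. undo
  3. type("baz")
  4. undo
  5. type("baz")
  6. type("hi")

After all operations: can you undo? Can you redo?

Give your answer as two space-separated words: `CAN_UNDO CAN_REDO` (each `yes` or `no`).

After op 1 (type): buf='blue' undo_depth=1 redo_depth=0
After op 2 (undo): buf='(empty)' undo_depth=0 redo_depth=1
After op 3 (type): buf='baz' undo_depth=1 redo_depth=0
After op 4 (undo): buf='(empty)' undo_depth=0 redo_depth=1
After op 5 (type): buf='baz' undo_depth=1 redo_depth=0
After op 6 (type): buf='bazhi' undo_depth=2 redo_depth=0

Answer: yes no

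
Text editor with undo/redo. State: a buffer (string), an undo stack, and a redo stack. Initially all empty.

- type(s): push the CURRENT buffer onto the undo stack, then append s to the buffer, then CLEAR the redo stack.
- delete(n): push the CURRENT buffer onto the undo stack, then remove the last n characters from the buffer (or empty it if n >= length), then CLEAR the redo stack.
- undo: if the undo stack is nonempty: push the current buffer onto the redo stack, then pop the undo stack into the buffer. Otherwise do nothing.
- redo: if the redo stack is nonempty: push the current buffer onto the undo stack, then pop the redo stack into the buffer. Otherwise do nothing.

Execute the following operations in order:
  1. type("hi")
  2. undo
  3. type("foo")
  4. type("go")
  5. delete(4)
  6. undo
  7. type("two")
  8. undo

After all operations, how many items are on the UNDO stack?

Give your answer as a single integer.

Answer: 2

Derivation:
After op 1 (type): buf='hi' undo_depth=1 redo_depth=0
After op 2 (undo): buf='(empty)' undo_depth=0 redo_depth=1
After op 3 (type): buf='foo' undo_depth=1 redo_depth=0
After op 4 (type): buf='foogo' undo_depth=2 redo_depth=0
After op 5 (delete): buf='f' undo_depth=3 redo_depth=0
After op 6 (undo): buf='foogo' undo_depth=2 redo_depth=1
After op 7 (type): buf='foogotwo' undo_depth=3 redo_depth=0
After op 8 (undo): buf='foogo' undo_depth=2 redo_depth=1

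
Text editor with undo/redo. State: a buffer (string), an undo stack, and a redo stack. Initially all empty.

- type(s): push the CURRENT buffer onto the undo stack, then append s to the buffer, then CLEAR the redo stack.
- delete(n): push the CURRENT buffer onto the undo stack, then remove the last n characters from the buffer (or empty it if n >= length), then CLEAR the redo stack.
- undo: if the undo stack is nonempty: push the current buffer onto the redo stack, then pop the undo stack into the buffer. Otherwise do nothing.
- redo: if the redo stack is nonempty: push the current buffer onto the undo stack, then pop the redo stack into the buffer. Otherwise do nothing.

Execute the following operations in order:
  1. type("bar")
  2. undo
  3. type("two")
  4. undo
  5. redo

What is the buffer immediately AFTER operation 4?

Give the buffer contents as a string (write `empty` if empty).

Answer: empty

Derivation:
After op 1 (type): buf='bar' undo_depth=1 redo_depth=0
After op 2 (undo): buf='(empty)' undo_depth=0 redo_depth=1
After op 3 (type): buf='two' undo_depth=1 redo_depth=0
After op 4 (undo): buf='(empty)' undo_depth=0 redo_depth=1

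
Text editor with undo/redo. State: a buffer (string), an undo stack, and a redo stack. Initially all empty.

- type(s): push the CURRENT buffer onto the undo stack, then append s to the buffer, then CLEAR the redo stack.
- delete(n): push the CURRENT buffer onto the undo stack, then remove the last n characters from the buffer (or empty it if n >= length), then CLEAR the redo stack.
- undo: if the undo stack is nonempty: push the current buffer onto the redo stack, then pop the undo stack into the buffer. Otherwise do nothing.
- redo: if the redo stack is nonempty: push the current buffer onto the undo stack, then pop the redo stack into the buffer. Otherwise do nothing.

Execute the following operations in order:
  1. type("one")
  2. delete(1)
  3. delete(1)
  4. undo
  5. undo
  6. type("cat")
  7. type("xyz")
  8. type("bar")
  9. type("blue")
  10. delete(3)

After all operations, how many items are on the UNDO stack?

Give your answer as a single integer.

After op 1 (type): buf='one' undo_depth=1 redo_depth=0
After op 2 (delete): buf='on' undo_depth=2 redo_depth=0
After op 3 (delete): buf='o' undo_depth=3 redo_depth=0
After op 4 (undo): buf='on' undo_depth=2 redo_depth=1
After op 5 (undo): buf='one' undo_depth=1 redo_depth=2
After op 6 (type): buf='onecat' undo_depth=2 redo_depth=0
After op 7 (type): buf='onecatxyz' undo_depth=3 redo_depth=0
After op 8 (type): buf='onecatxyzbar' undo_depth=4 redo_depth=0
After op 9 (type): buf='onecatxyzbarblue' undo_depth=5 redo_depth=0
After op 10 (delete): buf='onecatxyzbarb' undo_depth=6 redo_depth=0

Answer: 6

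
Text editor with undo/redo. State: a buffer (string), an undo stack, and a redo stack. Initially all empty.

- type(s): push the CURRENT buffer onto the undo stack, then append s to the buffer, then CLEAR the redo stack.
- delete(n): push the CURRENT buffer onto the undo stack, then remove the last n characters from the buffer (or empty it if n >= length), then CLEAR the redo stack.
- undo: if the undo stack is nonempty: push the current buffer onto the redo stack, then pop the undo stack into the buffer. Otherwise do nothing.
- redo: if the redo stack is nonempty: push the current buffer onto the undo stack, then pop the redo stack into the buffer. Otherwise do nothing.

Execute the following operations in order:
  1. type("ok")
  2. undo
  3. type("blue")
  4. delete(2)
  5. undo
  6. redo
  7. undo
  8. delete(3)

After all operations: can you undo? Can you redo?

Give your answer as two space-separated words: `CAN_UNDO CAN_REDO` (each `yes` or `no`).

After op 1 (type): buf='ok' undo_depth=1 redo_depth=0
After op 2 (undo): buf='(empty)' undo_depth=0 redo_depth=1
After op 3 (type): buf='blue' undo_depth=1 redo_depth=0
After op 4 (delete): buf='bl' undo_depth=2 redo_depth=0
After op 5 (undo): buf='blue' undo_depth=1 redo_depth=1
After op 6 (redo): buf='bl' undo_depth=2 redo_depth=0
After op 7 (undo): buf='blue' undo_depth=1 redo_depth=1
After op 8 (delete): buf='b' undo_depth=2 redo_depth=0

Answer: yes no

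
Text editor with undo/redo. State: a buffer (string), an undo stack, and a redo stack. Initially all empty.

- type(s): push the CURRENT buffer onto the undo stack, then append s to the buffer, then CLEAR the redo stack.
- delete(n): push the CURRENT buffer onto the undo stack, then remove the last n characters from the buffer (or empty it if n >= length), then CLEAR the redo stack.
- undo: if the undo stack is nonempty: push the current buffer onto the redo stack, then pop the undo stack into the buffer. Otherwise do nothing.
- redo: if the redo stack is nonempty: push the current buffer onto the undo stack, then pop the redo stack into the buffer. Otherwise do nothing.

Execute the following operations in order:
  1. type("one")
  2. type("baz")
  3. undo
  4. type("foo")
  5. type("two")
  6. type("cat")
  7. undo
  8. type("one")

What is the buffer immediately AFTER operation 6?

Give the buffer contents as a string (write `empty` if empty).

Answer: onefootwocat

Derivation:
After op 1 (type): buf='one' undo_depth=1 redo_depth=0
After op 2 (type): buf='onebaz' undo_depth=2 redo_depth=0
After op 3 (undo): buf='one' undo_depth=1 redo_depth=1
After op 4 (type): buf='onefoo' undo_depth=2 redo_depth=0
After op 5 (type): buf='onefootwo' undo_depth=3 redo_depth=0
After op 6 (type): buf='onefootwocat' undo_depth=4 redo_depth=0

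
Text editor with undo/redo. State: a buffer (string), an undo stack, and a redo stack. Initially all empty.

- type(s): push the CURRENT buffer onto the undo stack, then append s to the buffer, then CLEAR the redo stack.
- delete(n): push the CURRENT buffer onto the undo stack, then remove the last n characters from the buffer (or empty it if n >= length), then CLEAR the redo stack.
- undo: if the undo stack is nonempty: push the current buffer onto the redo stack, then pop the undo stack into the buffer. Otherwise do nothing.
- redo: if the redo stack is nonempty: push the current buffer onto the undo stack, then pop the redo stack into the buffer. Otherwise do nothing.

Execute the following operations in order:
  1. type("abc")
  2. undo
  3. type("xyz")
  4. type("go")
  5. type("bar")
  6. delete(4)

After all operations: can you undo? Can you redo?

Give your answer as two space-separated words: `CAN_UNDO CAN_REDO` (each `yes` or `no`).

After op 1 (type): buf='abc' undo_depth=1 redo_depth=0
After op 2 (undo): buf='(empty)' undo_depth=0 redo_depth=1
After op 3 (type): buf='xyz' undo_depth=1 redo_depth=0
After op 4 (type): buf='xyzgo' undo_depth=2 redo_depth=0
After op 5 (type): buf='xyzgobar' undo_depth=3 redo_depth=0
After op 6 (delete): buf='xyzg' undo_depth=4 redo_depth=0

Answer: yes no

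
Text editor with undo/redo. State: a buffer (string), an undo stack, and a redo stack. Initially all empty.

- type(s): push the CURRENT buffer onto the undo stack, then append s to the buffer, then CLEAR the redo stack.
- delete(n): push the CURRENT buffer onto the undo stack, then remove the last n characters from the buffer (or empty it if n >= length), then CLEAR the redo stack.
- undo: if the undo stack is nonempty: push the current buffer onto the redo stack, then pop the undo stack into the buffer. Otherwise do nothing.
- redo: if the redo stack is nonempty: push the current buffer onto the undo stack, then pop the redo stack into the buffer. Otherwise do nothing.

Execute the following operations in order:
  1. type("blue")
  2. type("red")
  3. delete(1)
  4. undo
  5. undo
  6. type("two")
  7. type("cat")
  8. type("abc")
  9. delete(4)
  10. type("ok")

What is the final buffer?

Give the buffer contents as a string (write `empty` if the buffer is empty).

After op 1 (type): buf='blue' undo_depth=1 redo_depth=0
After op 2 (type): buf='bluered' undo_depth=2 redo_depth=0
After op 3 (delete): buf='bluere' undo_depth=3 redo_depth=0
After op 4 (undo): buf='bluered' undo_depth=2 redo_depth=1
After op 5 (undo): buf='blue' undo_depth=1 redo_depth=2
After op 6 (type): buf='bluetwo' undo_depth=2 redo_depth=0
After op 7 (type): buf='bluetwocat' undo_depth=3 redo_depth=0
After op 8 (type): buf='bluetwocatabc' undo_depth=4 redo_depth=0
After op 9 (delete): buf='bluetwoca' undo_depth=5 redo_depth=0
After op 10 (type): buf='bluetwocaok' undo_depth=6 redo_depth=0

Answer: bluetwocaok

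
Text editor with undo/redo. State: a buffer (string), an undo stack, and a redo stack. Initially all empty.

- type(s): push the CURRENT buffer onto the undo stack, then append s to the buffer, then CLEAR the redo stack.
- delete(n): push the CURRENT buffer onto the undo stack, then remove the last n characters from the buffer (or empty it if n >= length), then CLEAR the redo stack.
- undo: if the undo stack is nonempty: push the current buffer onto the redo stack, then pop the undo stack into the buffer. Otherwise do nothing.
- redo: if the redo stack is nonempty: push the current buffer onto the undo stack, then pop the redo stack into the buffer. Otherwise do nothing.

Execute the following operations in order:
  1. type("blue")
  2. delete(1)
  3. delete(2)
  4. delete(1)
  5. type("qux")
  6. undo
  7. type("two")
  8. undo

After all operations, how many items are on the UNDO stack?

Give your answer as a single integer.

After op 1 (type): buf='blue' undo_depth=1 redo_depth=0
After op 2 (delete): buf='blu' undo_depth=2 redo_depth=0
After op 3 (delete): buf='b' undo_depth=3 redo_depth=0
After op 4 (delete): buf='(empty)' undo_depth=4 redo_depth=0
After op 5 (type): buf='qux' undo_depth=5 redo_depth=0
After op 6 (undo): buf='(empty)' undo_depth=4 redo_depth=1
After op 7 (type): buf='two' undo_depth=5 redo_depth=0
After op 8 (undo): buf='(empty)' undo_depth=4 redo_depth=1

Answer: 4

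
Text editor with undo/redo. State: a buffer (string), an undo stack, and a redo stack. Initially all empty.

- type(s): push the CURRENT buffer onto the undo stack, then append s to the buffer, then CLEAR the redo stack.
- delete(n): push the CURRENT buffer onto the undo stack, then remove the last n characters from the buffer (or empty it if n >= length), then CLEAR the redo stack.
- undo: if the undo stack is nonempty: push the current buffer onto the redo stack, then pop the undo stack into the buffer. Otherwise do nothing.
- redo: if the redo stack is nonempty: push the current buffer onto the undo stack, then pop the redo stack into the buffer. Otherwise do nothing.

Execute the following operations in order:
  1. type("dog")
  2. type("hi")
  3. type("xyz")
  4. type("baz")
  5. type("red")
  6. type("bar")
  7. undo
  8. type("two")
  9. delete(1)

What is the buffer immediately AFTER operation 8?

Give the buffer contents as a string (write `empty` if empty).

Answer: doghixyzbazredtwo

Derivation:
After op 1 (type): buf='dog' undo_depth=1 redo_depth=0
After op 2 (type): buf='doghi' undo_depth=2 redo_depth=0
After op 3 (type): buf='doghixyz' undo_depth=3 redo_depth=0
After op 4 (type): buf='doghixyzbaz' undo_depth=4 redo_depth=0
After op 5 (type): buf='doghixyzbazred' undo_depth=5 redo_depth=0
After op 6 (type): buf='doghixyzbazredbar' undo_depth=6 redo_depth=0
After op 7 (undo): buf='doghixyzbazred' undo_depth=5 redo_depth=1
After op 8 (type): buf='doghixyzbazredtwo' undo_depth=6 redo_depth=0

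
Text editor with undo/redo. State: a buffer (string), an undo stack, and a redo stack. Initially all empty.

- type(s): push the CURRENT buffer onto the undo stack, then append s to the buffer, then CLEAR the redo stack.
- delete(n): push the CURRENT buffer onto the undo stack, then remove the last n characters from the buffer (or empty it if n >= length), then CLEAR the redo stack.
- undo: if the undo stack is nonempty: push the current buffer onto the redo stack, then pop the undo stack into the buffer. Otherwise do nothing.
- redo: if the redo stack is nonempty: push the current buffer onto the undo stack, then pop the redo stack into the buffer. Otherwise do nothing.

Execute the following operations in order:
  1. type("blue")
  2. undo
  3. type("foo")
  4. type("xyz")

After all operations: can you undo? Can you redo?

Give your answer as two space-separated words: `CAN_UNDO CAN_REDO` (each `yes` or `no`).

After op 1 (type): buf='blue' undo_depth=1 redo_depth=0
After op 2 (undo): buf='(empty)' undo_depth=0 redo_depth=1
After op 3 (type): buf='foo' undo_depth=1 redo_depth=0
After op 4 (type): buf='fooxyz' undo_depth=2 redo_depth=0

Answer: yes no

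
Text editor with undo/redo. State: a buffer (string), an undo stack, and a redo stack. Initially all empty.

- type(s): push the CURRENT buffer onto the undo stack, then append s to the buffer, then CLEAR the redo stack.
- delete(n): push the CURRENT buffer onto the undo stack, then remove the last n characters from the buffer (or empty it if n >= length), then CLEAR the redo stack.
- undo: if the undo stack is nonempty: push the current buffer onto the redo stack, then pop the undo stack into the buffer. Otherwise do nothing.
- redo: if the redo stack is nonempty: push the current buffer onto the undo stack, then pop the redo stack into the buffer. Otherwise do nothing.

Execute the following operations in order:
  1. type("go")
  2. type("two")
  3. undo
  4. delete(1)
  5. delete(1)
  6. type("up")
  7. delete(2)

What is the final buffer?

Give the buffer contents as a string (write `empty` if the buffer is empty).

Answer: empty

Derivation:
After op 1 (type): buf='go' undo_depth=1 redo_depth=0
After op 2 (type): buf='gotwo' undo_depth=2 redo_depth=0
After op 3 (undo): buf='go' undo_depth=1 redo_depth=1
After op 4 (delete): buf='g' undo_depth=2 redo_depth=0
After op 5 (delete): buf='(empty)' undo_depth=3 redo_depth=0
After op 6 (type): buf='up' undo_depth=4 redo_depth=0
After op 7 (delete): buf='(empty)' undo_depth=5 redo_depth=0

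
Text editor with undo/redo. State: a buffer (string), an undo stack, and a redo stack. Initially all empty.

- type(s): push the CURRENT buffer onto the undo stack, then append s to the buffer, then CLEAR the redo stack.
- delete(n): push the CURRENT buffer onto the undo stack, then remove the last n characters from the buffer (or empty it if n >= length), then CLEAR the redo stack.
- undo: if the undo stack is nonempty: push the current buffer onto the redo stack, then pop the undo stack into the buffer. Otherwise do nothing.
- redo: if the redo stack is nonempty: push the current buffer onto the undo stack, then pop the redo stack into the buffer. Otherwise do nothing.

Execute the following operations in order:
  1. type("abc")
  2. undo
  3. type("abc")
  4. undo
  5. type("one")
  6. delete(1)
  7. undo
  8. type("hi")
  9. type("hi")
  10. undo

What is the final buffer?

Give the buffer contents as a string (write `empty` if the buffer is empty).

After op 1 (type): buf='abc' undo_depth=1 redo_depth=0
After op 2 (undo): buf='(empty)' undo_depth=0 redo_depth=1
After op 3 (type): buf='abc' undo_depth=1 redo_depth=0
After op 4 (undo): buf='(empty)' undo_depth=0 redo_depth=1
After op 5 (type): buf='one' undo_depth=1 redo_depth=0
After op 6 (delete): buf='on' undo_depth=2 redo_depth=0
After op 7 (undo): buf='one' undo_depth=1 redo_depth=1
After op 8 (type): buf='onehi' undo_depth=2 redo_depth=0
After op 9 (type): buf='onehihi' undo_depth=3 redo_depth=0
After op 10 (undo): buf='onehi' undo_depth=2 redo_depth=1

Answer: onehi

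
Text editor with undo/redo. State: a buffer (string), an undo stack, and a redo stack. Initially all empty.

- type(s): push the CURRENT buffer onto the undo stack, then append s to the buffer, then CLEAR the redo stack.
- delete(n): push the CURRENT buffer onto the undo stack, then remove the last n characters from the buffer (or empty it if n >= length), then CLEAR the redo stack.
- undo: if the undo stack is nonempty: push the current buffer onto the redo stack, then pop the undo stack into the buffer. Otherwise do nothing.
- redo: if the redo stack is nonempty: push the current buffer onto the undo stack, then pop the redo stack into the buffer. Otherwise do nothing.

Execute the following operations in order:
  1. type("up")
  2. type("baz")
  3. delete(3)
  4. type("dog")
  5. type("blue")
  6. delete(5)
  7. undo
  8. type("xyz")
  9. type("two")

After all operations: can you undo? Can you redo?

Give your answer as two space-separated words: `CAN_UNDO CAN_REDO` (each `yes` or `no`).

Answer: yes no

Derivation:
After op 1 (type): buf='up' undo_depth=1 redo_depth=0
After op 2 (type): buf='upbaz' undo_depth=2 redo_depth=0
After op 3 (delete): buf='up' undo_depth=3 redo_depth=0
After op 4 (type): buf='updog' undo_depth=4 redo_depth=0
After op 5 (type): buf='updogblue' undo_depth=5 redo_depth=0
After op 6 (delete): buf='updo' undo_depth=6 redo_depth=0
After op 7 (undo): buf='updogblue' undo_depth=5 redo_depth=1
After op 8 (type): buf='updogbluexyz' undo_depth=6 redo_depth=0
After op 9 (type): buf='updogbluexyztwo' undo_depth=7 redo_depth=0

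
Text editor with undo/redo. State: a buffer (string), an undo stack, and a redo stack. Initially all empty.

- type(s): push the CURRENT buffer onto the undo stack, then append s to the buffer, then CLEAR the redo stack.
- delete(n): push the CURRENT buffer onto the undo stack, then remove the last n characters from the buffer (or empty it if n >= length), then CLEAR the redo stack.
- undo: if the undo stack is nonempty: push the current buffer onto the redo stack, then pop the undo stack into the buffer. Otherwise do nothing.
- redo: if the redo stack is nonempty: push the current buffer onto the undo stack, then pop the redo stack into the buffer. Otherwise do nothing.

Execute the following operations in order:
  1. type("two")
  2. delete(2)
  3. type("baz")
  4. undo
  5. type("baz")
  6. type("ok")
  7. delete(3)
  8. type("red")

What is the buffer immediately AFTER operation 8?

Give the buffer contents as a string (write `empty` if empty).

Answer: tbared

Derivation:
After op 1 (type): buf='two' undo_depth=1 redo_depth=0
After op 2 (delete): buf='t' undo_depth=2 redo_depth=0
After op 3 (type): buf='tbaz' undo_depth=3 redo_depth=0
After op 4 (undo): buf='t' undo_depth=2 redo_depth=1
After op 5 (type): buf='tbaz' undo_depth=3 redo_depth=0
After op 6 (type): buf='tbazok' undo_depth=4 redo_depth=0
After op 7 (delete): buf='tba' undo_depth=5 redo_depth=0
After op 8 (type): buf='tbared' undo_depth=6 redo_depth=0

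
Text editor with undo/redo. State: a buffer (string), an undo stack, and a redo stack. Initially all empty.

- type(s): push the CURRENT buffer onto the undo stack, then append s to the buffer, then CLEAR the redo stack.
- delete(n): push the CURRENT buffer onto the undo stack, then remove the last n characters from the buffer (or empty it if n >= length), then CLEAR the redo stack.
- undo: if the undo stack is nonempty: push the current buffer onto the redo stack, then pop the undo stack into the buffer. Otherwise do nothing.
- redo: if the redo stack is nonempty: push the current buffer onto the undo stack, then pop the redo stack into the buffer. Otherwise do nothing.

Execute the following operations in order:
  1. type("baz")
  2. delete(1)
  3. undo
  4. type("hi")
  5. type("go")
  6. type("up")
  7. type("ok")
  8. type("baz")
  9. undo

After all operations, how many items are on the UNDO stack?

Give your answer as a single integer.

Answer: 5

Derivation:
After op 1 (type): buf='baz' undo_depth=1 redo_depth=0
After op 2 (delete): buf='ba' undo_depth=2 redo_depth=0
After op 3 (undo): buf='baz' undo_depth=1 redo_depth=1
After op 4 (type): buf='bazhi' undo_depth=2 redo_depth=0
After op 5 (type): buf='bazhigo' undo_depth=3 redo_depth=0
After op 6 (type): buf='bazhigoup' undo_depth=4 redo_depth=0
After op 7 (type): buf='bazhigoupok' undo_depth=5 redo_depth=0
After op 8 (type): buf='bazhigoupokbaz' undo_depth=6 redo_depth=0
After op 9 (undo): buf='bazhigoupok' undo_depth=5 redo_depth=1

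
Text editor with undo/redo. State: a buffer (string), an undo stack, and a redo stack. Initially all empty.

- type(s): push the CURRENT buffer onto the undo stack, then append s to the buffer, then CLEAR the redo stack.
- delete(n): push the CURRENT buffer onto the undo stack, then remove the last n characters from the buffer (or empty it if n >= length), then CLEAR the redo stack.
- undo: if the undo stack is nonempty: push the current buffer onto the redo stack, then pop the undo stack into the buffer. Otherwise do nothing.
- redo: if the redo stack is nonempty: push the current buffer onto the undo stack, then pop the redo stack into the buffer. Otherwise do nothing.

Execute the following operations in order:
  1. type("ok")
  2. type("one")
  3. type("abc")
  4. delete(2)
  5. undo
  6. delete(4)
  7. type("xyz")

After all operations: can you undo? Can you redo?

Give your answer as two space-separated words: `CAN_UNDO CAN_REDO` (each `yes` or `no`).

Answer: yes no

Derivation:
After op 1 (type): buf='ok' undo_depth=1 redo_depth=0
After op 2 (type): buf='okone' undo_depth=2 redo_depth=0
After op 3 (type): buf='okoneabc' undo_depth=3 redo_depth=0
After op 4 (delete): buf='okonea' undo_depth=4 redo_depth=0
After op 5 (undo): buf='okoneabc' undo_depth=3 redo_depth=1
After op 6 (delete): buf='okon' undo_depth=4 redo_depth=0
After op 7 (type): buf='okonxyz' undo_depth=5 redo_depth=0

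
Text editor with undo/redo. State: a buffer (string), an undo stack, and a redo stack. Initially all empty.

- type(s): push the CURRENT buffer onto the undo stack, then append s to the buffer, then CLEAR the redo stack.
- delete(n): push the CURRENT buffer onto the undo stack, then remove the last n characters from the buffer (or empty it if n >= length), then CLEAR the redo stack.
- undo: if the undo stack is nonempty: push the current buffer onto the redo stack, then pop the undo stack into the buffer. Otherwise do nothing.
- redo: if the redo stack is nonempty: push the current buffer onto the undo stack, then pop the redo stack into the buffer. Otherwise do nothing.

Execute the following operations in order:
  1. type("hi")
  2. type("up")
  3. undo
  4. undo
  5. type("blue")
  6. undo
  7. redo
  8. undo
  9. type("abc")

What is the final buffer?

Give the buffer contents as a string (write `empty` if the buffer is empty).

After op 1 (type): buf='hi' undo_depth=1 redo_depth=0
After op 2 (type): buf='hiup' undo_depth=2 redo_depth=0
After op 3 (undo): buf='hi' undo_depth=1 redo_depth=1
After op 4 (undo): buf='(empty)' undo_depth=0 redo_depth=2
After op 5 (type): buf='blue' undo_depth=1 redo_depth=0
After op 6 (undo): buf='(empty)' undo_depth=0 redo_depth=1
After op 7 (redo): buf='blue' undo_depth=1 redo_depth=0
After op 8 (undo): buf='(empty)' undo_depth=0 redo_depth=1
After op 9 (type): buf='abc' undo_depth=1 redo_depth=0

Answer: abc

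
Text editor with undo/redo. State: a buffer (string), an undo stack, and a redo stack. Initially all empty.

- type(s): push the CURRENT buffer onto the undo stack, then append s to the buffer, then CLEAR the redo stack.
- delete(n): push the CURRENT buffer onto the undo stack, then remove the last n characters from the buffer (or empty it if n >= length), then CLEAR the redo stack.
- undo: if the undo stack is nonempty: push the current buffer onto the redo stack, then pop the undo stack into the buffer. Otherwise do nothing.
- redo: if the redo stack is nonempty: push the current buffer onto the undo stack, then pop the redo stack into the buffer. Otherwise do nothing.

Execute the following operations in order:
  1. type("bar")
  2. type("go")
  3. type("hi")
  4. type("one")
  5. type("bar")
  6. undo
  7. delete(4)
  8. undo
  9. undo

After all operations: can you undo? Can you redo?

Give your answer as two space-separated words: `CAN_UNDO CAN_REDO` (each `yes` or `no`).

Answer: yes yes

Derivation:
After op 1 (type): buf='bar' undo_depth=1 redo_depth=0
After op 2 (type): buf='bargo' undo_depth=2 redo_depth=0
After op 3 (type): buf='bargohi' undo_depth=3 redo_depth=0
After op 4 (type): buf='bargohione' undo_depth=4 redo_depth=0
After op 5 (type): buf='bargohionebar' undo_depth=5 redo_depth=0
After op 6 (undo): buf='bargohione' undo_depth=4 redo_depth=1
After op 7 (delete): buf='bargoh' undo_depth=5 redo_depth=0
After op 8 (undo): buf='bargohione' undo_depth=4 redo_depth=1
After op 9 (undo): buf='bargohi' undo_depth=3 redo_depth=2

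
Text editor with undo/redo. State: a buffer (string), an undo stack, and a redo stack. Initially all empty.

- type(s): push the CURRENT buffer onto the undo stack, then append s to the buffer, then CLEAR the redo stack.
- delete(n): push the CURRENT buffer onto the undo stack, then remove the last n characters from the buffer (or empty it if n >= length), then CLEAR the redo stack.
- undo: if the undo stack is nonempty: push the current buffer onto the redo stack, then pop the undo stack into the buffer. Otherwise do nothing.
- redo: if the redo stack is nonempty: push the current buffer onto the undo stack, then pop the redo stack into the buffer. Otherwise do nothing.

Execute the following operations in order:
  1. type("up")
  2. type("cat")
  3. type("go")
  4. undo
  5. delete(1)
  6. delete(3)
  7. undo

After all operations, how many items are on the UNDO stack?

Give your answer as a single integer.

Answer: 3

Derivation:
After op 1 (type): buf='up' undo_depth=1 redo_depth=0
After op 2 (type): buf='upcat' undo_depth=2 redo_depth=0
After op 3 (type): buf='upcatgo' undo_depth=3 redo_depth=0
After op 4 (undo): buf='upcat' undo_depth=2 redo_depth=1
After op 5 (delete): buf='upca' undo_depth=3 redo_depth=0
After op 6 (delete): buf='u' undo_depth=4 redo_depth=0
After op 7 (undo): buf='upca' undo_depth=3 redo_depth=1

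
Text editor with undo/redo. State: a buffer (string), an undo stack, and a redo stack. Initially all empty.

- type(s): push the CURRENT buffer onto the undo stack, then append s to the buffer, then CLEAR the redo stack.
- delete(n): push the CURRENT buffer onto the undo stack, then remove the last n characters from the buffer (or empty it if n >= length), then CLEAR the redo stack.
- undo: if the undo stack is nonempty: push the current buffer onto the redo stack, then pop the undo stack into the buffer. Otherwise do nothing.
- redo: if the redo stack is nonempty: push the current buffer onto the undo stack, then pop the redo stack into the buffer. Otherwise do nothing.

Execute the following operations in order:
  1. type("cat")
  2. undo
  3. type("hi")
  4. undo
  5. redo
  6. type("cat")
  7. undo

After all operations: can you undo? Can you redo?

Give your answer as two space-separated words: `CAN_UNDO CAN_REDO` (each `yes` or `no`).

After op 1 (type): buf='cat' undo_depth=1 redo_depth=0
After op 2 (undo): buf='(empty)' undo_depth=0 redo_depth=1
After op 3 (type): buf='hi' undo_depth=1 redo_depth=0
After op 4 (undo): buf='(empty)' undo_depth=0 redo_depth=1
After op 5 (redo): buf='hi' undo_depth=1 redo_depth=0
After op 6 (type): buf='hicat' undo_depth=2 redo_depth=0
After op 7 (undo): buf='hi' undo_depth=1 redo_depth=1

Answer: yes yes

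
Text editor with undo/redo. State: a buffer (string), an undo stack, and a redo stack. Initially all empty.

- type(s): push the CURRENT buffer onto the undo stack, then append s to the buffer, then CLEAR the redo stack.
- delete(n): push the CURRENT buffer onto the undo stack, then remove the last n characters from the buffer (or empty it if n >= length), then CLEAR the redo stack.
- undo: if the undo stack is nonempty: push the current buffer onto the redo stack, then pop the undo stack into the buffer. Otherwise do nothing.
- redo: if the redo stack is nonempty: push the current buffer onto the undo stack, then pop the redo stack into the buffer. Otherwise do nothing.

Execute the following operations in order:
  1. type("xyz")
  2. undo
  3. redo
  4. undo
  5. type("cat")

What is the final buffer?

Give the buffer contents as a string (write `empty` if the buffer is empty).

Answer: cat

Derivation:
After op 1 (type): buf='xyz' undo_depth=1 redo_depth=0
After op 2 (undo): buf='(empty)' undo_depth=0 redo_depth=1
After op 3 (redo): buf='xyz' undo_depth=1 redo_depth=0
After op 4 (undo): buf='(empty)' undo_depth=0 redo_depth=1
After op 5 (type): buf='cat' undo_depth=1 redo_depth=0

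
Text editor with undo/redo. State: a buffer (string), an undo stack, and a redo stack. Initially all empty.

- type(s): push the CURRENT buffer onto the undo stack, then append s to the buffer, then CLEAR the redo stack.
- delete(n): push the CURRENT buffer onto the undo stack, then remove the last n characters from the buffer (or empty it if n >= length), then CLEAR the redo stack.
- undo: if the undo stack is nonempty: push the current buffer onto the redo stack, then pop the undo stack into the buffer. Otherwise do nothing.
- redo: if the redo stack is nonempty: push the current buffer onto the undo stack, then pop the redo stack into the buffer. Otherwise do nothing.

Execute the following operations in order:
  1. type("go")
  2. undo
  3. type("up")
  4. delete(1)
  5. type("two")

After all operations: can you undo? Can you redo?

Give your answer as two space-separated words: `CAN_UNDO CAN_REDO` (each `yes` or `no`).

After op 1 (type): buf='go' undo_depth=1 redo_depth=0
After op 2 (undo): buf='(empty)' undo_depth=0 redo_depth=1
After op 3 (type): buf='up' undo_depth=1 redo_depth=0
After op 4 (delete): buf='u' undo_depth=2 redo_depth=0
After op 5 (type): buf='utwo' undo_depth=3 redo_depth=0

Answer: yes no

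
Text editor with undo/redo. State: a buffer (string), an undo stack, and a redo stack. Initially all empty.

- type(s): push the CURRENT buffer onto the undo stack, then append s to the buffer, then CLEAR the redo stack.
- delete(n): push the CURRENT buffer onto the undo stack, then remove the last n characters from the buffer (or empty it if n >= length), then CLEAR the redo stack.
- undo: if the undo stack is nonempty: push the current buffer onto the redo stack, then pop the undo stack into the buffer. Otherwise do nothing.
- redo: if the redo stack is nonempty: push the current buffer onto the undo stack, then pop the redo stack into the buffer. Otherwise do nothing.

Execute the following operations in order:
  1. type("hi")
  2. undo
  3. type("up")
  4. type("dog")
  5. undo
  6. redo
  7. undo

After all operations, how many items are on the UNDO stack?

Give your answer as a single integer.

Answer: 1

Derivation:
After op 1 (type): buf='hi' undo_depth=1 redo_depth=0
After op 2 (undo): buf='(empty)' undo_depth=0 redo_depth=1
After op 3 (type): buf='up' undo_depth=1 redo_depth=0
After op 4 (type): buf='updog' undo_depth=2 redo_depth=0
After op 5 (undo): buf='up' undo_depth=1 redo_depth=1
After op 6 (redo): buf='updog' undo_depth=2 redo_depth=0
After op 7 (undo): buf='up' undo_depth=1 redo_depth=1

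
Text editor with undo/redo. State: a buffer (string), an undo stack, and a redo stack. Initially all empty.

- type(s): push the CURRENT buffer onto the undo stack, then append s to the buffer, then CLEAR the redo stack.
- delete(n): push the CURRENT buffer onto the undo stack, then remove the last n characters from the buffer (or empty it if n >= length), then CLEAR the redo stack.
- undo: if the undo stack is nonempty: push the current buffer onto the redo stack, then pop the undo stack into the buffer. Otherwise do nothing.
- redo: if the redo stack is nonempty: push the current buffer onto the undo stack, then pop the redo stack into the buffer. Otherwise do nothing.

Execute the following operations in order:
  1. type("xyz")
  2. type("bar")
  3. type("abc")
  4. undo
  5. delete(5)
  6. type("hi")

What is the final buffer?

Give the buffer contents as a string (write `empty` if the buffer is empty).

Answer: xhi

Derivation:
After op 1 (type): buf='xyz' undo_depth=1 redo_depth=0
After op 2 (type): buf='xyzbar' undo_depth=2 redo_depth=0
After op 3 (type): buf='xyzbarabc' undo_depth=3 redo_depth=0
After op 4 (undo): buf='xyzbar' undo_depth=2 redo_depth=1
After op 5 (delete): buf='x' undo_depth=3 redo_depth=0
After op 6 (type): buf='xhi' undo_depth=4 redo_depth=0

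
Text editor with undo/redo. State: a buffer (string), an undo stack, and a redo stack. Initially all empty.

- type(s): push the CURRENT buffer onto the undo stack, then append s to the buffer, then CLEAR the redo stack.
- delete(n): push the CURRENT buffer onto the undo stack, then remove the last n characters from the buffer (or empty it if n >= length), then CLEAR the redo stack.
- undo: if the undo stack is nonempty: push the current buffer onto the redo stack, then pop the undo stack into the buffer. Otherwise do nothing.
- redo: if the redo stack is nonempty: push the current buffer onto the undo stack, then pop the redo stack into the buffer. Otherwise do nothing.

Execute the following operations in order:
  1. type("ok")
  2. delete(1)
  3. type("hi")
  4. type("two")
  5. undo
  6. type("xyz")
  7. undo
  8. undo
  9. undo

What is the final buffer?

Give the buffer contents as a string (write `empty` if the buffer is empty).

After op 1 (type): buf='ok' undo_depth=1 redo_depth=0
After op 2 (delete): buf='o' undo_depth=2 redo_depth=0
After op 3 (type): buf='ohi' undo_depth=3 redo_depth=0
After op 4 (type): buf='ohitwo' undo_depth=4 redo_depth=0
After op 5 (undo): buf='ohi' undo_depth=3 redo_depth=1
After op 6 (type): buf='ohixyz' undo_depth=4 redo_depth=0
After op 7 (undo): buf='ohi' undo_depth=3 redo_depth=1
After op 8 (undo): buf='o' undo_depth=2 redo_depth=2
After op 9 (undo): buf='ok' undo_depth=1 redo_depth=3

Answer: ok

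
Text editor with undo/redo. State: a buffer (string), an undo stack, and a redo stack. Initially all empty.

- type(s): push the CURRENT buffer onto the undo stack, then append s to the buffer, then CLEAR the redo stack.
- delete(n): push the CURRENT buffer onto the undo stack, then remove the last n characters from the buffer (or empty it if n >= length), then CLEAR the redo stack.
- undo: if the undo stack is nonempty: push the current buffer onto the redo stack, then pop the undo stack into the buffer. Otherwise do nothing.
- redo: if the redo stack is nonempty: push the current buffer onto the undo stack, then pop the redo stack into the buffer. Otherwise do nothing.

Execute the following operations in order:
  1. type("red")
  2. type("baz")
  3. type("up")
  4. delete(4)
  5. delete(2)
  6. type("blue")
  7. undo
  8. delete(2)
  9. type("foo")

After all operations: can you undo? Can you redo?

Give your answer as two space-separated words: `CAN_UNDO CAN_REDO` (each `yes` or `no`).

Answer: yes no

Derivation:
After op 1 (type): buf='red' undo_depth=1 redo_depth=0
After op 2 (type): buf='redbaz' undo_depth=2 redo_depth=0
After op 3 (type): buf='redbazup' undo_depth=3 redo_depth=0
After op 4 (delete): buf='redb' undo_depth=4 redo_depth=0
After op 5 (delete): buf='re' undo_depth=5 redo_depth=0
After op 6 (type): buf='reblue' undo_depth=6 redo_depth=0
After op 7 (undo): buf='re' undo_depth=5 redo_depth=1
After op 8 (delete): buf='(empty)' undo_depth=6 redo_depth=0
After op 9 (type): buf='foo' undo_depth=7 redo_depth=0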